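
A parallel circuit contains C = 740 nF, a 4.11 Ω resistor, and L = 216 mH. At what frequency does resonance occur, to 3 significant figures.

ω₀ = 1/√(LC) = 1/√(0.216 × 7.4e-07) = 2501 rad/s
f₀ = ω₀/(2π) = 398 Hz

398 Hz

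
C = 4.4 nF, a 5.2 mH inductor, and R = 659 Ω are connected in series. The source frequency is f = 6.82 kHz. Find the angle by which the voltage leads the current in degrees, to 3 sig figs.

ω = 2πf = 42850 rad/s
X_L = ωL = 223 Ω
X_C = 1/(ωC) = 5300 Ω
Net reactance X = X_L − X_C = -5080 Ω
Z = 659 − j5080 Ω
|Z| = √(659² + 5080²) = 5120 Ω
∠Z = arctan(-5080/659) = -82.6°

-82.6°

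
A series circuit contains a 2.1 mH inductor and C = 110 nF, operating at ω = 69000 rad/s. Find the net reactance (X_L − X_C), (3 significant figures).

X_L = ωL = 145 Ω
X_C = 1/(ωC) = 132 Ω
X = 145 − 132 = 13.1 Ω

13.1 Ω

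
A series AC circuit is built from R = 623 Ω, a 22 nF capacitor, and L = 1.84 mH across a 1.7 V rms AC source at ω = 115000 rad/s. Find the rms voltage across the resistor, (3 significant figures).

1.63 V

X_L = ωL = 212 Ω
X_C = 1/(ωC) = 395 Ω
Net reactance X = X_L − X_C = -184 Ω
Z = 623 − j184 Ω
|Z| = √(623² + 184²) = 650 Ω
I = V/|Z| = 2.62 mA
V_R = I·|Z_R| = 0.00262 × 623 = 1.63 V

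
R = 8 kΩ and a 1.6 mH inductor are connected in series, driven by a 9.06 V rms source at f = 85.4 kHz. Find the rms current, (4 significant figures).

ω = 2πf = 536600 rad/s
X_L = ωL = 858.5 Ω
Z = 8000 + j858.5 Ω
|Z| = √(8000² + 858.5²) = 8046 Ω
I = V/|Z| = 9.06/8046 = 1.126 mA

1.126 mA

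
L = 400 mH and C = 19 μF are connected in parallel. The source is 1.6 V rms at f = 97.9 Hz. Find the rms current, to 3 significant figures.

12.2 mA

ω = 2πf = 615.1 rad/s
X_L = ωL = 246 Ω
X_C = 1/(ωC) = 85.6 Ω
Parallel: admittances add. Y = 1/(jωL) + jωC
Y = (0 + j0.00762) S
|Y| = 0.00762 S → |Z| = 1/|Y| = 131 Ω, ∠Z = −∠Y = -90.0°
I = V/|Z| = 1.6/131 = 12.2 mA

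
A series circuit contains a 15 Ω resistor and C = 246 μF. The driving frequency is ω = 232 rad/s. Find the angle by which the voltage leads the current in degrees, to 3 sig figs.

-49.4°

X_C = 1/(ωC) = 17.5 Ω
Z = 15.0 − j17.5 Ω
|Z| = √(15.0² + 17.5²) = 23.1 Ω
∠Z = arctan(-17.5/15.0) = -49.4°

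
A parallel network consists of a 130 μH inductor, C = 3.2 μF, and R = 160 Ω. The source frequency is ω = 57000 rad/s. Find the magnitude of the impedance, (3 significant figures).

20.9 Ω

X_L = ωL = 7.41 Ω
X_C = 1/(ωC) = 5.48 Ω
Parallel: admittances add. Y = 1/R + 1/(jωL) + jωC
Y = (0.00625 + j0.0474) S
|Y| = 0.0479 S → |Z| = 1/|Y| = 20.9 Ω, ∠Z = −∠Y = -82.5°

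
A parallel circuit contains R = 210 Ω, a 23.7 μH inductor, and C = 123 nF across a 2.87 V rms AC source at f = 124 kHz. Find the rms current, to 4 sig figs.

120.4 mA

ω = 2πf = 779100 rad/s
X_L = ωL = 18.47 Ω
X_C = 1/(ωC) = 10.44 Ω
Parallel: admittances add. Y = 1/R + 1/(jωL) + jωC
Y = (0.004762 + j0.04167) S
|Y| = 0.04195 S → |Z| = 1/|Y| = 23.84 Ω, ∠Z = −∠Y = -83.48°
I = V/|Z| = 2.87/23.84 = 120.4 mA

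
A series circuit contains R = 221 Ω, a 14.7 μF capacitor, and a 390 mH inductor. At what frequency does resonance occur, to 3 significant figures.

66.5 Hz

ω₀ = 1/√(LC) = 1/√(0.39 × 1.47e-05) = 417.6 rad/s
f₀ = ω₀/(2π) = 66.5 Hz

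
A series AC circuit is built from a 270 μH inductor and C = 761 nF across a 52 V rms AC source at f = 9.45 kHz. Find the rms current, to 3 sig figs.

ω = 2πf = 59380 rad/s
X_L = ωL = 16.0 Ω
X_C = 1/(ωC) = 22.1 Ω
Net reactance X = X_L − X_C = -6.10 Ω
Z = − j6.10 Ω
|Z| = √(0² + 6.10²) = 6.10 Ω
I = V/|Z| = 52/6.10 = 8.53 A

8.53 A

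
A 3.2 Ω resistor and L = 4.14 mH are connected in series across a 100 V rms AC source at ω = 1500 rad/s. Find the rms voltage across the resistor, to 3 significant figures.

X_L = ωL = 6.21 Ω
Z = 3.20 + j6.21 Ω
|Z| = √(3.20² + 6.21²) = 6.99 Ω
I = V/|Z| = 14.3 A
V_R = I·|Z_R| = 14.3 × 3.20 = 45.8 V

45.8 V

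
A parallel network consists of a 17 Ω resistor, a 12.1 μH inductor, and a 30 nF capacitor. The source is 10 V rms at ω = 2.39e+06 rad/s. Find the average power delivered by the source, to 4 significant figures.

X_L = ωL = 28.92 Ω
X_C = 1/(ωC) = 13.95 Ω
Parallel: admittances add. Y = 1/R + 1/(jωL) + jωC
Y = (0.05882 + j0.03712) S
|Y| = 0.06956 S → |Z| = 1/|Y| = 14.38 Ω, ∠Z = −∠Y = -32.25°
I = V/|Z| = 695.6 mA
P = VI cos φ = 10 × 0.6956 × cos(-32.25°) = 5.882 W

5.882 W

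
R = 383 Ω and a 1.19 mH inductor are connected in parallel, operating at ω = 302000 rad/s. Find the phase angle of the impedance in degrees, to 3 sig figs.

46.8°

X_L = ωL = 359 Ω
Parallel: admittances add. Y = 1/R + 1/(jωL)
Y = (0.00261 − j0.00278) S
|Y| = 0.00382 S → |Z| = 1/|Y| = 262 Ω, ∠Z = −∠Y = 46.8°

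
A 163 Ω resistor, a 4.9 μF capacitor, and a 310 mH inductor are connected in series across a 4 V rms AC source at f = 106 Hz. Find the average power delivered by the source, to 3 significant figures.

ω = 2πf = 666.0 rad/s
X_L = ωL = 206 Ω
X_C = 1/(ωC) = 306 Ω
Net reactance X = X_L − X_C = -100 Ω
Z = 163 − j100 Ω
|Z| = √(163² + 100²) = 191 Ω
∠Z = arctan(-100/163) = -31.5°
I = V/|Z| = 20.9 mA
P = VI cos φ = 4 × 0.0209 × cos(-31.5°) = 71.3 mW

71.3 mW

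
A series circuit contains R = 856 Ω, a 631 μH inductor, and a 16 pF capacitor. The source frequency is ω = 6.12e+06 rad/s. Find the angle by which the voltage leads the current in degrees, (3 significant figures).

X_L = ωL = 3860 Ω
X_C = 1/(ωC) = 10200 Ω
Net reactance X = X_L − X_C = -6350 Ω
Z = 856 − j6350 Ω
|Z| = √(856² + 6350²) = 6410 Ω
∠Z = arctan(-6350/856) = -82.3°

-82.3°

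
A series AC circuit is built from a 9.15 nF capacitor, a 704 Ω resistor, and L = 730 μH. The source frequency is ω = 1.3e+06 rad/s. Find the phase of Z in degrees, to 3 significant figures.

50.9°

X_L = ωL = 949 Ω
X_C = 1/(ωC) = 84.1 Ω
Net reactance X = X_L − X_C = 865 Ω
Z = 704 + j865 Ω
|Z| = √(704² + 865²) = 1120 Ω
∠Z = arctan(865/704) = 50.9°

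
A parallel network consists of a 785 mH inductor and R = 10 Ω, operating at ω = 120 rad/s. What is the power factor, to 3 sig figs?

0.994

X_L = ωL = 94.2 Ω
Parallel: admittances add. Y = 1/R + 1/(jωL)
Y = (0.100 − j0.0106) S
|Y| = 0.101 S → |Z| = 1/|Y| = 9.94 Ω, ∠Z = −∠Y = 6.06°
cos φ = cos(6.06°) = 0.994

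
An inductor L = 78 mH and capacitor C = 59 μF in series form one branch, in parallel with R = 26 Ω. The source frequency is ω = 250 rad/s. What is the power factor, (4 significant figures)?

X_L = ωL = 19.50 Ω
X_C = 1/(ωC) = 67.80 Ω
Branch 1: Z₁ = R = 26.00 Ω
Branch 2 (series LC): Z₂ = j(X_L − X_C) = −j48.30 Ω
Parallel: Z = Z₁Z₂/(Z₁+Z₂), |Z| = 22.89 Ω, ∠Z = -28.30°
cos φ = cos(-28.30°) = 0.8805

0.8805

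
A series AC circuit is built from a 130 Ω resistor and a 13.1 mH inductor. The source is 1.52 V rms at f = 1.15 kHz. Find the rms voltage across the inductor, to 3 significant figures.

0.895 V

ω = 2πf = 7226 rad/s
X_L = ωL = 94.7 Ω
Z = 130 + j94.7 Ω
|Z| = √(130² + 94.7²) = 161 Ω
I = V/|Z| = 9.45 mA
V_L = I·|Z_L| = 0.00945 × 94.7 = 0.895 V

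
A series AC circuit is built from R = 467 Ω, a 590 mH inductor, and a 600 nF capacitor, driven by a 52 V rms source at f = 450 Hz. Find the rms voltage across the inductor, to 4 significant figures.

ω = 2πf = 2827 rad/s
X_L = ωL = 1668 Ω
X_C = 1/(ωC) = 589.5 Ω
Net reactance X = X_L − X_C = 1079 Ω
Z = 467.0 + j1079 Ω
|Z| = √(467.0² + 1079²) = 1175 Ω
I = V/|Z| = 44.24 mA
V_L = I·|Z_L| = 0.04424 × 1668 = 73.80 V

73.80 V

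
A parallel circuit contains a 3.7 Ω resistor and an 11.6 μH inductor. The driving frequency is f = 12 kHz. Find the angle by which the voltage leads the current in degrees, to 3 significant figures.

ω = 2πf = 75400 rad/s
X_L = ωL = 0.875 Ω
Parallel: admittances add. Y = 1/R + 1/(jωL)
Y = (0.270 − j1.14) S
|Y| = 1.17 S → |Z| = 1/|Y| = 0.851 Ω, ∠Z = −∠Y = 76.7°

76.7°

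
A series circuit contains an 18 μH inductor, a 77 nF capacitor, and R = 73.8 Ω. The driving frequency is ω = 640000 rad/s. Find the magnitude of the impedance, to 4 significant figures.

74.32 Ω

X_L = ωL = 11.52 Ω
X_C = 1/(ωC) = 20.29 Ω
Net reactance X = X_L − X_C = -8.772 Ω
Z = 73.80 − j8.772 Ω
|Z| = √(73.80² + 8.772²) = 74.32 Ω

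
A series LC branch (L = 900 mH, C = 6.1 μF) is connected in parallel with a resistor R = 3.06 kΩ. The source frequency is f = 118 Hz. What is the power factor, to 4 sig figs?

ω = 2πf = 741.4 rad/s
X_L = ωL = 667.3 Ω
X_C = 1/(ωC) = 221.1 Ω
Branch 1: Z₁ = R = 3060 Ω
Branch 2 (series LC): Z₂ = j(X_L − X_C) = j446.2 Ω
Parallel: Z = Z₁Z₂/(Z₁+Z₂), |Z| = 441.5 Ω, ∠Z = 81.70°
cos φ = cos(81.70°) = 0.1443

0.1443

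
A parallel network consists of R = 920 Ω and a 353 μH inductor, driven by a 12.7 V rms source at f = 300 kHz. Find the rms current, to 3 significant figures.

ω = 2πf = 1.885e+06 rad/s
X_L = ωL = 665 Ω
Parallel: admittances add. Y = 1/R + 1/(jωL)
Y = (0.00109 − j0.00150) S
|Y| = 0.00185 S → |Z| = 1/|Y| = 539 Ω, ∠Z = −∠Y = 54.1°
I = V/|Z| = 12.7/539 = 23.6 mA

23.6 mA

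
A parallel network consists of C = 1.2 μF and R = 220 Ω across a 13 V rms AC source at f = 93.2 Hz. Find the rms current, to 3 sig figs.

ω = 2πf = 585.6 rad/s
X_C = 1/(ωC) = 1420 Ω
Parallel: admittances add. Y = 1/R + jωC
Y = (0.00455 + j0.000703) S
|Y| = 0.00460 S → |Z| = 1/|Y| = 217 Ω, ∠Z = −∠Y = -8.79°
I = V/|Z| = 13/217 = 59.8 mA

59.8 mA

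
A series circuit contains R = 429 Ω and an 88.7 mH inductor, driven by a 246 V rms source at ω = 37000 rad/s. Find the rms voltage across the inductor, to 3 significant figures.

244 V

X_L = ωL = 3280 Ω
Z = 429 + j3280 Ω
|Z| = √(429² + 3280²) = 3310 Ω
I = V/|Z| = 74.3 mA
V_L = I·|Z_L| = 0.0743 × 3280 = 244 V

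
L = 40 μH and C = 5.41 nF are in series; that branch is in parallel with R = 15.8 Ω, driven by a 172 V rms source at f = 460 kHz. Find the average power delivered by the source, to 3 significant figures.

ω = 2πf = 2.89e+06 rad/s
X_L = ωL = 116 Ω
X_C = 1/(ωC) = 64.0 Ω
Branch 1: Z₁ = R = 15.8 Ω
Branch 2 (series LC): Z₂ = j(X_L − X_C) = j51.7 Ω
Parallel: Z = Z₁Z₂/(Z₁+Z₂), |Z| = 15.1 Ω, ∠Z = 17.0°
I = V/|Z| = 11.4 A
P = VI cos φ = 172 × 11.4 × cos(17.0°) = 1.87 kW

1.87 kW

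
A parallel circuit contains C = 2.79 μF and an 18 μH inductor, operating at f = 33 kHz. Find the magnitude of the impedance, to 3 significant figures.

3.22 Ω

ω = 2πf = 207300 rad/s
X_L = ωL = 3.73 Ω
X_C = 1/(ωC) = 1.73 Ω
Parallel: admittances add. Y = 1/(jωL) + jωC
Y = (0 + j0.311) S
|Y| = 0.311 S → |Z| = 1/|Y| = 3.22 Ω, ∠Z = −∠Y = -90.0°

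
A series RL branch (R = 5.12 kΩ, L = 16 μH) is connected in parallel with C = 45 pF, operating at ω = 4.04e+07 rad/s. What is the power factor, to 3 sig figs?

X_L = ωL = 646 Ω
X_C = 1/(ωC) = 550 Ω
Branch 1 (R+jX_L): Z₁ = 5120 + j646 Ω, |Z₁| = 5160 Ω
Branch 2 (−jX_C): Z₂ = −j550 Ω
Parallel: Z = Z₁Z₂/(Z₁+Z₂), |Z| = 554 Ω, ∠Z = -83.9°
cos φ = cos(-83.9°) = 0.107

0.107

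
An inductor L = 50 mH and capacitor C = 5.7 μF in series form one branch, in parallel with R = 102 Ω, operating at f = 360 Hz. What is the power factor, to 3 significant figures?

ω = 2πf = 2262 rad/s
X_L = ωL = 113 Ω
X_C = 1/(ωC) = 77.6 Ω
Branch 1: Z₁ = R = 102 Ω
Branch 2 (series LC): Z₂ = j(X_L − X_C) = j35.5 Ω
Parallel: Z = Z₁Z₂/(Z₁+Z₂), |Z| = 33.6 Ω, ∠Z = 70.8°
cos φ = cos(70.8°) = 0.329

0.329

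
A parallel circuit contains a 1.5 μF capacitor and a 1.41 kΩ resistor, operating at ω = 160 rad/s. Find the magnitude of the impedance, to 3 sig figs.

1340 Ω

X_C = 1/(ωC) = 4170 Ω
Parallel: admittances add. Y = 1/R + jωC
Y = (0.000709 + j0.000240) S
|Y| = 0.000749 S → |Z| = 1/|Y| = 1340 Ω, ∠Z = −∠Y = -18.7°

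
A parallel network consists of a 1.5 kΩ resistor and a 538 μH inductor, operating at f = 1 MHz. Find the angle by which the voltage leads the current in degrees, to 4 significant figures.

ω = 2πf = 6.283e+06 rad/s
X_L = ωL = 3380 Ω
Parallel: admittances add. Y = 1/R + 1/(jωL)
Y = (0.0006667 − j0.0002958) S
|Y| = 0.0007294 S → |Z| = 1/|Y| = 1371 Ω, ∠Z = −∠Y = 23.93°

23.93°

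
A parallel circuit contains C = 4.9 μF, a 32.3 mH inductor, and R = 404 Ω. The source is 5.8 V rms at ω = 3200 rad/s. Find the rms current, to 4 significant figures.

37.67 mA

X_L = ωL = 103.4 Ω
X_C = 1/(ωC) = 63.78 Ω
Parallel: admittances add. Y = 1/R + 1/(jωL) + jωC
Y = (0.002475 + j0.006005) S
|Y| = 0.006495 S → |Z| = 1/|Y| = 154.0 Ω, ∠Z = −∠Y = -67.60°
I = V/|Z| = 5.8/154.0 = 37.67 mA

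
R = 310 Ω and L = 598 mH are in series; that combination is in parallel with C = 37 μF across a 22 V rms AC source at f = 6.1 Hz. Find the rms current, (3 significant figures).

ω = 2πf = 38.33 rad/s
X_L = ωL = 22.9 Ω
X_C = 1/(ωC) = 705 Ω
Branch 1 (R+jX_L): Z₁ = 310 + j22.9 Ω, |Z₁| = 311 Ω
Branch 2 (−jX_C): Z₂ = −j705 Ω
Parallel: Z = Z₁Z₂/(Z₁+Z₂), |Z| = 293 Ω, ∠Z = -20.2°
I = V/|Z| = 22/293 = 75.2 mA

75.2 mA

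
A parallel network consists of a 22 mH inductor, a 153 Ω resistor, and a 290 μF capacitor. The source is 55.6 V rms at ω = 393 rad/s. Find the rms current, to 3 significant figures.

375 mA

X_L = ωL = 8.65 Ω
X_C = 1/(ωC) = 8.77 Ω
Parallel: admittances add. Y = 1/R + 1/(jωL) + jωC
Y = (0.00654 − j0.00169) S
|Y| = 0.00675 S → |Z| = 1/|Y| = 148 Ω, ∠Z = −∠Y = 14.5°
I = V/|Z| = 55.6/148 = 375 mA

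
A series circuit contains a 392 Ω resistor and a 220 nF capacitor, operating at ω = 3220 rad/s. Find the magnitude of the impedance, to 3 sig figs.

X_C = 1/(ωC) = 1410 Ω
Z = 392 − j1410 Ω
|Z| = √(392² + 1410²) = 1470 Ω

1470 Ω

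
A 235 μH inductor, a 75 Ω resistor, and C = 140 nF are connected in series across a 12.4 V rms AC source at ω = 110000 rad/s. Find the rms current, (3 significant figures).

X_L = ωL = 25.8 Ω
X_C = 1/(ωC) = 64.9 Ω
Net reactance X = X_L − X_C = -39.1 Ω
Z = 75.0 − j39.1 Ω
|Z| = √(75.0² + 39.1²) = 84.6 Ω
I = V/|Z| = 12.4/84.6 = 147 mA

147 mA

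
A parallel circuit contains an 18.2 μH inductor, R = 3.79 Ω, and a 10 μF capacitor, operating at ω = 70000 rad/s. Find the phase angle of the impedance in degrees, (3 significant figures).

X_L = ωL = 1.27 Ω
X_C = 1/(ωC) = 1.43 Ω
Parallel: admittances add. Y = 1/R + 1/(jωL) + jωC
Y = (0.264 − j0.0849) S
|Y| = 0.277 S → |Z| = 1/|Y| = 3.61 Ω, ∠Z = −∠Y = 17.8°

17.8°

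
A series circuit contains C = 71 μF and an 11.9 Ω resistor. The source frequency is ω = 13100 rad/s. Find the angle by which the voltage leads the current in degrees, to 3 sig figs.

-5.16°

X_C = 1/(ωC) = 1.08 Ω
Z = 11.9 − j1.08 Ω
|Z| = √(11.9² + 1.08²) = 11.9 Ω
∠Z = arctan(-1.08/11.9) = -5.16°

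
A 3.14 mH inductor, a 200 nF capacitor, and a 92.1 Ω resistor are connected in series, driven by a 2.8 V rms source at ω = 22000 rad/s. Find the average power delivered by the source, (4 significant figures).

21.55 mW

X_L = ωL = 69.08 Ω
X_C = 1/(ωC) = 227.3 Ω
Net reactance X = X_L − X_C = -158.2 Ω
Z = 92.10 − j158.2 Ω
|Z| = √(92.10² + 158.2²) = 183.1 Ω
∠Z = arctan(-158.2/92.10) = -59.79°
I = V/|Z| = 15.30 mA
P = VI cos φ = 2.8 × 0.01530 × cos(-59.79°) = 21.55 mW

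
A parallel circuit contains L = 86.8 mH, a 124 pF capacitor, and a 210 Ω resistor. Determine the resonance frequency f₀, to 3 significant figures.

48.5 kHz

ω₀ = 1/√(LC) = 1/√(0.0868 × 1.24e-10) = 304800 rad/s
f₀ = ω₀/(2π) = 48.5 kHz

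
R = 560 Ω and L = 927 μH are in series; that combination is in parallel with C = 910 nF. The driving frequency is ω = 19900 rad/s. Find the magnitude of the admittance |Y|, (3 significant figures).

18.1 mS

X_L = ωL = 18.4 Ω
X_C = 1/(ωC) = 55.2 Ω
Branch 1 (R+jX_L): Z₁ = 560 + j18.4 Ω, |Z₁| = 560 Ω
Branch 2 (−jX_C): Z₂ = −j55.2 Ω
Parallel: Z = Z₁Z₂/(Z₁+Z₂), |Z| = 55.1 Ω, ∠Z = -84.4°
|Y| = 1/|Z| = 18.1 mS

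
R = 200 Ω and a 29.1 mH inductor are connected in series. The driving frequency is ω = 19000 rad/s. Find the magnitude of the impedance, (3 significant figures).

X_L = ωL = 553 Ω
Z = 200 + j553 Ω
|Z| = √(200² + 553²) = 588 Ω

588 Ω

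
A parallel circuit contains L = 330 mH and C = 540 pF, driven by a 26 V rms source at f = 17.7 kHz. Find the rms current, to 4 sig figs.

ω = 2πf = 111200 rad/s
X_L = ωL = 36700 Ω
X_C = 1/(ωC) = 16650 Ω
Parallel: admittances add. Y = 1/(jωL) + jωC
Y = (0 + j3.281e-05) S
|Y| = 3.281e-05 S → |Z| = 1/|Y| = 30480 Ω, ∠Z = −∠Y = -90.00°
I = V/|Z| = 26/30480 = 853.0 μA

853.0 μA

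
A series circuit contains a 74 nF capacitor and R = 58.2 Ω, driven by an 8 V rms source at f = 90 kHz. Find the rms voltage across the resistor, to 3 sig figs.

ω = 2πf = 565500 rad/s
X_C = 1/(ωC) = 23.9 Ω
Z = 58.2 − j23.9 Ω
|Z| = √(58.2² + 23.9²) = 62.9 Ω
I = V/|Z| = 127 mA
V_R = I·|Z_R| = 0.127 × 58.2 = 7.40 V

7.40 V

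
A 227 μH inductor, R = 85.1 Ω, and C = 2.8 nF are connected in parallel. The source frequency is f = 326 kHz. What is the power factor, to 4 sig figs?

0.9565

ω = 2πf = 2.048e+06 rad/s
X_L = ωL = 465.0 Ω
X_C = 1/(ωC) = 174.4 Ω
Parallel: admittances add. Y = 1/R + 1/(jωL) + jωC
Y = (0.01175 + j0.003585) S
|Y| = 0.01229 S → |Z| = 1/|Y| = 81.40 Ω, ∠Z = −∠Y = -16.96°
cos φ = cos(-16.96°) = 0.9565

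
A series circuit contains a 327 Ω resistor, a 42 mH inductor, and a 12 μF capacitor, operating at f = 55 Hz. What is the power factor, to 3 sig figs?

ω = 2πf = 345.6 rad/s
X_L = ωL = 14.5 Ω
X_C = 1/(ωC) = 241 Ω
Net reactance X = X_L − X_C = -227 Ω
Z = 327 − j227 Ω
|Z| = √(327² + 227²) = 398 Ω
∠Z = arctan(-227/327) = -34.7°
cos φ = cos(-34.7°) = 0.822

0.822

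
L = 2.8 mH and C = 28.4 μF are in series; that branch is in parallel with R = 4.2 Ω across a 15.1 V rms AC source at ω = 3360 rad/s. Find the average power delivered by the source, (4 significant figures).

54.29 W

X_L = ωL = 9.408 Ω
X_C = 1/(ωC) = 10.48 Ω
Branch 1: Z₁ = R = 4.200 Ω
Branch 2 (series LC): Z₂ = j(X_L − X_C) = −j1.072 Ω
Parallel: Z = Z₁Z₂/(Z₁+Z₂), |Z| = 1.038 Ω, ∠Z = -75.69°
I = V/|Z| = 14.54 A
P = VI cos φ = 15.1 × 14.54 × cos(-75.69°) = 54.29 W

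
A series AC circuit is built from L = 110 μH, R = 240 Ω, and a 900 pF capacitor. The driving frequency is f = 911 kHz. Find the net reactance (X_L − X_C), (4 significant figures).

435.5 Ω

ω = 2πf = 5.724e+06 rad/s
X_L = ωL = 629.6 Ω
X_C = 1/(ωC) = 194.1 Ω
X = 629.6 − 194.1 = 435.5 Ω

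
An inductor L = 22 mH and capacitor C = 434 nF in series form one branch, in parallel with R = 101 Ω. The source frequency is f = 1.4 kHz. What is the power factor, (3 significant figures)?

0.561

ω = 2πf = 8796 rad/s
X_L = ωL = 194 Ω
X_C = 1/(ωC) = 262 Ω
Branch 1: Z₁ = R = 101 Ω
Branch 2 (series LC): Z₂ = j(X_L − X_C) = −j68.4 Ω
Parallel: Z = Z₁Z₂/(Z₁+Z₂), |Z| = 56.6 Ω, ∠Z = -55.9°
cos φ = cos(-55.9°) = 0.561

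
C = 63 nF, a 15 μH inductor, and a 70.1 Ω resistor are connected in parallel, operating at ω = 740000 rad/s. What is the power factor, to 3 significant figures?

X_L = ωL = 11.1 Ω
X_C = 1/(ωC) = 21.5 Ω
Parallel: admittances add. Y = 1/R + 1/(jωL) + jωC
Y = (0.0143 − j0.0435) S
|Y| = 0.0458 S → |Z| = 1/|Y| = 21.9 Ω, ∠Z = −∠Y = 71.8°
cos φ = cos(71.8°) = 0.312

0.312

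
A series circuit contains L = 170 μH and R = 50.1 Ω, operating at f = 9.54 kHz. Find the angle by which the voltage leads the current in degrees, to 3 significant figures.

11.5°

ω = 2πf = 59940 rad/s
X_L = ωL = 10.2 Ω
Z = 50.1 + j10.2 Ω
|Z| = √(50.1² + 10.2²) = 51.1 Ω
∠Z = arctan(10.2/50.1) = 11.5°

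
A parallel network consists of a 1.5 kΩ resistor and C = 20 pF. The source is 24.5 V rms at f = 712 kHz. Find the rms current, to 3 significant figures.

ω = 2πf = 4.474e+06 rad/s
X_C = 1/(ωC) = 11200 Ω
Parallel: admittances add. Y = 1/R + jωC
Y = (0.000667 + j8.95e-05) S
|Y| = 0.000673 S → |Z| = 1/|Y| = 1490 Ω, ∠Z = −∠Y = -7.64°
I = V/|Z| = 24.5/1490 = 16.5 mA

16.5 mA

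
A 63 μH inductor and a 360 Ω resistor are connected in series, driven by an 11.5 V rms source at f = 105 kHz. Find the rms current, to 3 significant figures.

31.7 mA

ω = 2πf = 659700 rad/s
X_L = ωL = 41.6 Ω
Z = 360 + j41.6 Ω
|Z| = √(360² + 41.6²) = 362 Ω
I = V/|Z| = 11.5/362 = 31.7 mA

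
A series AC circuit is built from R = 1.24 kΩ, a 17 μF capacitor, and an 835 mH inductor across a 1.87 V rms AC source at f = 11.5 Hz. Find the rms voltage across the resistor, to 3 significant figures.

ω = 2πf = 72.26 rad/s
X_L = ωL = 60.3 Ω
X_C = 1/(ωC) = 814 Ω
Net reactance X = X_L − X_C = -754 Ω
Z = 1240 − j754 Ω
|Z| = √(1240² + 754²) = 1450 Ω
I = V/|Z| = 1.29 mA
V_R = I·|Z_R| = 0.00129 × 1240 = 1.60 V

1.60 V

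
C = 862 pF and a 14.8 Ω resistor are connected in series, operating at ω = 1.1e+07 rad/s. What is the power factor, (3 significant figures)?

0.139

X_C = 1/(ωC) = 105 Ω
Z = 14.8 − j105 Ω
|Z| = √(14.8² + 105²) = 106 Ω
∠Z = arctan(-105/14.8) = -82.0°
cos φ = cos(-82.0°) = 0.139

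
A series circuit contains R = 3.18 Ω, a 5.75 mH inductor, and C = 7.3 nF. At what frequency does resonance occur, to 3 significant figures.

24.6 kHz

ω₀ = 1/√(LC) = 1/√(0.00575 × 7.3e-09) = 154300 rad/s
f₀ = ω₀/(2π) = 24.6 kHz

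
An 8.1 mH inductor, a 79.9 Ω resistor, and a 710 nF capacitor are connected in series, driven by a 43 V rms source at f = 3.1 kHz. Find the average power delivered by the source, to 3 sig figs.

10.8 W

ω = 2πf = 19480 rad/s
X_L = ωL = 158 Ω
X_C = 1/(ωC) = 72.3 Ω
Net reactance X = X_L − X_C = 85.5 Ω
Z = 79.9 + j85.5 Ω
|Z| = √(79.9² + 85.5²) = 117 Ω
∠Z = arctan(85.5/79.9) = 46.9°
I = V/|Z| = 368 mA
P = VI cos φ = 43 × 0.368 × cos(46.9°) = 10.8 W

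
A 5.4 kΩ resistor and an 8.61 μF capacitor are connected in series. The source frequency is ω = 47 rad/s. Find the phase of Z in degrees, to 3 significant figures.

-24.6°

X_C = 1/(ωC) = 2470 Ω
Z = 5400 − j2470 Ω
|Z| = √(5400² + 2470²) = 5940 Ω
∠Z = arctan(-2470/5400) = -24.6°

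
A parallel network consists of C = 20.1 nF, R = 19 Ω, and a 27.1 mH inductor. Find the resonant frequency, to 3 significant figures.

6.82 kHz

ω₀ = 1/√(LC) = 1/√(0.0271 × 2.01e-08) = 42850 rad/s
f₀ = ω₀/(2π) = 6.82 kHz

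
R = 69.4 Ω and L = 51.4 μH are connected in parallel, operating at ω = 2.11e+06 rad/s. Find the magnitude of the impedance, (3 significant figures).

58.5 Ω

X_L = ωL = 108 Ω
Parallel: admittances add. Y = 1/R + 1/(jωL)
Y = (0.0144 − j0.00922) S
|Y| = 0.0171 S → |Z| = 1/|Y| = 58.5 Ω, ∠Z = −∠Y = 32.6°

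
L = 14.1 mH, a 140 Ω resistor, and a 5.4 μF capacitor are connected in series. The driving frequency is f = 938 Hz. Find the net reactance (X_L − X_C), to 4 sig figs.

51.68 Ω

ω = 2πf = 5894 rad/s
X_L = ωL = 83.10 Ω
X_C = 1/(ωC) = 31.42 Ω
X = 83.10 − 31.42 = 51.68 Ω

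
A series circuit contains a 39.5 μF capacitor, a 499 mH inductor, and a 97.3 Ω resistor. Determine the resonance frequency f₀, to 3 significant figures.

35.8 Hz

ω₀ = 1/√(LC) = 1/√(0.499 × 3.95e-05) = 225.2 rad/s
f₀ = ω₀/(2π) = 35.8 Hz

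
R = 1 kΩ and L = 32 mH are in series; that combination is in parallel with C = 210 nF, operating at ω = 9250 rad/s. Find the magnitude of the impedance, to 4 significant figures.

X_L = ωL = 296.0 Ω
X_C = 1/(ωC) = 514.8 Ω
Branch 1 (R+jX_L): Z₁ = 1000 + j296.0 Ω, |Z₁| = 1043 Ω
Branch 2 (−jX_C): Z₂ = −j514.8 Ω
Parallel: Z = Z₁Z₂/(Z₁+Z₂), |Z| = 524.5 Ω, ∠Z = -61.17°

524.5 Ω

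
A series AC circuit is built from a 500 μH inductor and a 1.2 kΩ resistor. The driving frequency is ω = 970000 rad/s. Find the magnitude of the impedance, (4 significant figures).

X_L = ωL = 485.0 Ω
Z = 1200 + j485.0 Ω
|Z| = √(1200² + 485.0²) = 1294 Ω

1294 Ω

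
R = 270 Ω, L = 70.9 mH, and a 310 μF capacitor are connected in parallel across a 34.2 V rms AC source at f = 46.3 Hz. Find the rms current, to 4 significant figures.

ω = 2πf = 290.9 rad/s
X_L = ωL = 20.63 Ω
X_C = 1/(ωC) = 11.09 Ω
Parallel: admittances add. Y = 1/R + 1/(jωL) + jωC
Y = (0.003704 + j0.04170) S
|Y| = 0.04186 S → |Z| = 1/|Y| = 23.89 Ω, ∠Z = −∠Y = -84.92°
I = V/|Z| = 34.2/23.89 = 1.432 A

1.432 A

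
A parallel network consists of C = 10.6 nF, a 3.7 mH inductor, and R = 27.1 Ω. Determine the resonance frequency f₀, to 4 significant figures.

ω₀ = 1/√(LC) = 1/√(0.0037 × 1.06e-08) = 159700 rad/s
f₀ = ω₀/(2π) = 25.41 kHz

25.41 kHz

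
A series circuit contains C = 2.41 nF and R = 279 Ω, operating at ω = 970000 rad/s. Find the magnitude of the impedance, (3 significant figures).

511 Ω

X_C = 1/(ωC) = 428 Ω
Z = 279 − j428 Ω
|Z| = √(279² + 428²) = 511 Ω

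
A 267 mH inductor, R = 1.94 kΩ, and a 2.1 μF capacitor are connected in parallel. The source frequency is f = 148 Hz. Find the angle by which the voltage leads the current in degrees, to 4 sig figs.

ω = 2πf = 929.9 rad/s
X_L = ωL = 248.3 Ω
X_C = 1/(ωC) = 512.1 Ω
Parallel: admittances add. Y = 1/R + 1/(jωL) + jωC
Y = (0.0005155 − j0.002075) S
|Y| = 0.002138 S → |Z| = 1/|Y| = 467.8 Ω, ∠Z = −∠Y = 76.05°

76.05°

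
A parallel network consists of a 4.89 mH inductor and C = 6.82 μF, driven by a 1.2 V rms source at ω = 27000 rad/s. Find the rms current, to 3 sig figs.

X_L = ωL = 132 Ω
X_C = 1/(ωC) = 5.43 Ω
Parallel: admittances add. Y = 1/(jωL) + jωC
Y = (0 + j0.177) S
|Y| = 0.177 S → |Z| = 1/|Y| = 5.66 Ω, ∠Z = −∠Y = -90.0°
I = V/|Z| = 1.2/5.66 = 212 mA

212 mA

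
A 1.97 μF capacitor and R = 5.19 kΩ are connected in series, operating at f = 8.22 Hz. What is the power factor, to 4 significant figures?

ω = 2πf = 51.65 rad/s
X_C = 1/(ωC) = 9828 Ω
Z = 5190 − j9828 Ω
|Z| = √(5190² + 9828²) = 11110 Ω
∠Z = arctan(-9828/5190) = -62.16°
cos φ = cos(-62.16°) = 0.4670

0.4670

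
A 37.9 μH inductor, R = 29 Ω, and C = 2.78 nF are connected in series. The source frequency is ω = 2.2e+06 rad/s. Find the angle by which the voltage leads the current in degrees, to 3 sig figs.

-70.1°

X_L = ωL = 83.4 Ω
X_C = 1/(ωC) = 164 Ω
Net reactance X = X_L − X_C = -80.1 Ω
Z = 29.0 − j80.1 Ω
|Z| = √(29.0² + 80.1²) = 85.2 Ω
∠Z = arctan(-80.1/29.0) = -70.1°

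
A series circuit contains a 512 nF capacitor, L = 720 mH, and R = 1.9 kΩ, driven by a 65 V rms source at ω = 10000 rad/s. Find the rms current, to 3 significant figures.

X_L = ωL = 7200 Ω
X_C = 1/(ωC) = 195 Ω
Net reactance X = X_L − X_C = 7000 Ω
Z = 1900 + j7000 Ω
|Z| = √(1900² + 7000²) = 7260 Ω
I = V/|Z| = 65/7260 = 8.96 mA

8.96 mA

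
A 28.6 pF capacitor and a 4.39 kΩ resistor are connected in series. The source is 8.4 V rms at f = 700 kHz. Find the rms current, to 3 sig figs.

925 μA

ω = 2πf = 4.398e+06 rad/s
X_C = 1/(ωC) = 7950 Ω
Z = 4390 − j7950 Ω
|Z| = √(4390² + 7950²) = 9080 Ω
I = V/|Z| = 8.4/9080 = 925 μA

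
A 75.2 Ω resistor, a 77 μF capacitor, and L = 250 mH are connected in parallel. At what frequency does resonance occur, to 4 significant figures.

36.27 Hz

ω₀ = 1/√(LC) = 1/√(0.25 × 7.7e-05) = 227.9 rad/s
f₀ = ω₀/(2π) = 36.27 Hz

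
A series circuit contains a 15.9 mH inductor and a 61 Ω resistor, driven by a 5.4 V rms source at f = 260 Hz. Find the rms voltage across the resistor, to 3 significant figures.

4.97 V

ω = 2πf = 1634 rad/s
X_L = ωL = 26.0 Ω
Z = 61.0 + j26.0 Ω
|Z| = √(61.0² + 26.0²) = 66.3 Ω
I = V/|Z| = 81.4 mA
V_R = I·|Z_R| = 0.0814 × 61.0 = 4.97 V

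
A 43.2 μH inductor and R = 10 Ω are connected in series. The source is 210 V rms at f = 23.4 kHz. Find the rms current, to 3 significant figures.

ω = 2πf = 147000 rad/s
X_L = ωL = 6.35 Ω
Z = 10.0 + j6.35 Ω
|Z| = √(10.0² + 6.35²) = 11.8 Ω
I = V/|Z| = 210/11.8 = 17.7 A

17.7 A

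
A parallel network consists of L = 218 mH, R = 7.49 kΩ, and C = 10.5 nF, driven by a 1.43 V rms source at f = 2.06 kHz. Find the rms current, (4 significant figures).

ω = 2πf = 12940 rad/s
X_L = ωL = 2822 Ω
X_C = 1/(ωC) = 7358 Ω
Parallel: admittances add. Y = 1/R + 1/(jωL) + jωC
Y = (0.0001335 − j0.0002185) S
|Y| = 0.0002561 S → |Z| = 1/|Y| = 3905 Ω, ∠Z = −∠Y = 58.57°
I = V/|Z| = 1.43/3905 = 366.2 μA

366.2 μA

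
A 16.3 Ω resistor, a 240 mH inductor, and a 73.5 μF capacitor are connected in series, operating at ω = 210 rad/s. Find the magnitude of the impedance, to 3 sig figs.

X_L = ωL = 50.4 Ω
X_C = 1/(ωC) = 64.8 Ω
Net reactance X = X_L − X_C = -14.4 Ω
Z = 16.3 − j14.4 Ω
|Z| = √(16.3² + 14.4²) = 21.7 Ω

21.7 Ω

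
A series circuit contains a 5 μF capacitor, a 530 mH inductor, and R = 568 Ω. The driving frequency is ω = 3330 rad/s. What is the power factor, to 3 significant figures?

0.316

X_L = ωL = 1760 Ω
X_C = 1/(ωC) = 60.1 Ω
Net reactance X = X_L − X_C = 1700 Ω
Z = 568 + j1700 Ω
|Z| = √(568² + 1700²) = 1800 Ω
∠Z = arctan(1700/568) = 71.6°
cos φ = cos(71.6°) = 0.316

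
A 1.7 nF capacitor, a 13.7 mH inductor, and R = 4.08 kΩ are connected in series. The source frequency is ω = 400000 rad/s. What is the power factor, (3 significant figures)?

0.713

X_L = ωL = 5480 Ω
X_C = 1/(ωC) = 1470 Ω
Net reactance X = X_L − X_C = 4010 Ω
Z = 4080 + j4010 Ω
|Z| = √(4080² + 4010²) = 5720 Ω
∠Z = arctan(4010/4080) = 44.5°
cos φ = cos(44.5°) = 0.713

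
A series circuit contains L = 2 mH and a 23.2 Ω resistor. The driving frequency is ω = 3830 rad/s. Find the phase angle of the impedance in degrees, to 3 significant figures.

18.3°

X_L = ωL = 7.66 Ω
Z = 23.2 + j7.66 Ω
|Z| = √(23.2² + 7.66²) = 24.4 Ω
∠Z = arctan(7.66/23.2) = 18.3°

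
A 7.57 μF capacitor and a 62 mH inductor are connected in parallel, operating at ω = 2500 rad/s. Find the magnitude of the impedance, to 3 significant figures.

80.2 Ω

X_L = ωL = 155 Ω
X_C = 1/(ωC) = 52.8 Ω
Parallel: admittances add. Y = 1/(jωL) + jωC
Y = (0 + j0.0125) S
|Y| = 0.0125 S → |Z| = 1/|Y| = 80.2 Ω, ∠Z = −∠Y = -90.0°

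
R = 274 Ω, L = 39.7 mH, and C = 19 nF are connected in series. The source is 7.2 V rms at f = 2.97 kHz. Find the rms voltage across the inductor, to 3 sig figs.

ω = 2πf = 18660 rad/s
X_L = ωL = 741 Ω
X_C = 1/(ωC) = 2820 Ω
Net reactance X = X_L − X_C = -2080 Ω
Z = 274 − j2080 Ω
|Z| = √(274² + 2080²) = 2100 Ω
I = V/|Z| = 3.43 mA
V_L = I·|Z_L| = 0.00343 × 741 = 2.54 V

2.54 V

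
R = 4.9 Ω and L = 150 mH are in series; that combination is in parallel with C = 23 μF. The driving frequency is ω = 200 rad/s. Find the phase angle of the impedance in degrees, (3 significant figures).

X_L = ωL = 30.0 Ω
X_C = 1/(ωC) = 217 Ω
Branch 1 (R+jX_L): Z₁ = 4.90 + j30.0 Ω, |Z₁| = 30.4 Ω
Branch 2 (−jX_C): Z₂ = −j217 Ω
Parallel: Z = Z₁Z₂/(Z₁+Z₂), |Z| = 35.3 Ω, ∠Z = 79.2°

79.2°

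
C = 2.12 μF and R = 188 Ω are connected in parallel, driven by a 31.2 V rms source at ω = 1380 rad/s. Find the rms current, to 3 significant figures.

X_C = 1/(ωC) = 342 Ω
Parallel: admittances add. Y = 1/R + jωC
Y = (0.00532 + j0.00293) S
|Y| = 0.00607 S → |Z| = 1/|Y| = 165 Ω, ∠Z = −∠Y = -28.8°
I = V/|Z| = 31.2/165 = 189 mA

189 mA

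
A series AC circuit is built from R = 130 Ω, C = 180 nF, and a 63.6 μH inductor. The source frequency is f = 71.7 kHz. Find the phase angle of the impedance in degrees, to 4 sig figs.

ω = 2πf = 450500 rad/s
X_L = ωL = 28.65 Ω
X_C = 1/(ωC) = 12.33 Ω
Net reactance X = X_L − X_C = 16.32 Ω
Z = 130.0 + j16.32 Ω
|Z| = √(130.0² + 16.32²) = 131.0 Ω
∠Z = arctan(16.32/130.0) = 7.155°

7.155°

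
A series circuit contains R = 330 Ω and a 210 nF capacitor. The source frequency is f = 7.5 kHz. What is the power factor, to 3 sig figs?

0.956

ω = 2πf = 47120 rad/s
X_C = 1/(ωC) = 101 Ω
Z = 330 − j101 Ω
|Z| = √(330² + 101²) = 345 Ω
∠Z = arctan(-101/330) = -17.0°
cos φ = cos(-17.0°) = 0.956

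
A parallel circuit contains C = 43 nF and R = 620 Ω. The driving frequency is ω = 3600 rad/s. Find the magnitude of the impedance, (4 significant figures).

617.2 Ω

X_C = 1/(ωC) = 6460 Ω
Parallel: admittances add. Y = 1/R + jωC
Y = (0.001613 + j0.0001548) S
|Y| = 0.001620 S → |Z| = 1/|Y| = 617.2 Ω, ∠Z = −∠Y = -5.482°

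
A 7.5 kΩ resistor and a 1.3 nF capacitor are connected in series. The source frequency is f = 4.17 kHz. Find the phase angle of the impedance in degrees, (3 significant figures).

ω = 2πf = 26200 rad/s
X_C = 1/(ωC) = 29400 Ω
Z = 7500 − j29400 Ω
|Z| = √(7500² + 29400²) = 30300 Ω
∠Z = arctan(-29400/7500) = -75.7°

-75.7°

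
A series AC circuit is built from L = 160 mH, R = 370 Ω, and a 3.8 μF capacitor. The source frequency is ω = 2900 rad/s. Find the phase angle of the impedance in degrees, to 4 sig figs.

X_L = ωL = 464.0 Ω
X_C = 1/(ωC) = 90.74 Ω
Net reactance X = X_L − X_C = 373.3 Ω
Z = 370.0 + j373.3 Ω
|Z| = √(370.0² + 373.3²) = 525.6 Ω
∠Z = arctan(373.3/370.0) = 45.25°

45.25°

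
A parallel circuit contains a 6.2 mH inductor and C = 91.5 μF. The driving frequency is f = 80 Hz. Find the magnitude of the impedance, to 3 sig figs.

3.64 Ω

ω = 2πf = 502.7 rad/s
X_L = ωL = 3.12 Ω
X_C = 1/(ωC) = 21.7 Ω
Parallel: admittances add. Y = 1/(jωL) + jωC
Y = (0 − j0.275) S
|Y| = 0.275 S → |Z| = 1/|Y| = 3.64 Ω, ∠Z = −∠Y = 90.0°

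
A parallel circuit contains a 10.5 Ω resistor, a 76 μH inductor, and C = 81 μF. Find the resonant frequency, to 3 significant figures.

2.03 kHz

ω₀ = 1/√(LC) = 1/√(7.6e-05 × 8.1e-05) = 12750 rad/s
f₀ = ω₀/(2π) = 2.03 kHz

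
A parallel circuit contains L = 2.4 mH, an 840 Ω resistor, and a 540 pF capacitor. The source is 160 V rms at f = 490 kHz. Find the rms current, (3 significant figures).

ω = 2πf = 3.079e+06 rad/s
X_L = ωL = 7390 Ω
X_C = 1/(ωC) = 601 Ω
Parallel: admittances add. Y = 1/R + 1/(jωL) + jωC
Y = (0.00119 + j0.00153) S
|Y| = 0.00194 S → |Z| = 1/|Y| = 516 Ω, ∠Z = −∠Y = -52.1°
I = V/|Z| = 160/516 = 310 mA

310 mA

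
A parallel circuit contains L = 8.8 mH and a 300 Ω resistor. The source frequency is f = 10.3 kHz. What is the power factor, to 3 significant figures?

0.885

ω = 2πf = 64720 rad/s
X_L = ωL = 570 Ω
Parallel: admittances add. Y = 1/R + 1/(jωL)
Y = (0.00333 − j0.00176) S
|Y| = 0.00377 S → |Z| = 1/|Y| = 265 Ω, ∠Z = −∠Y = 27.8°
cos φ = cos(27.8°) = 0.885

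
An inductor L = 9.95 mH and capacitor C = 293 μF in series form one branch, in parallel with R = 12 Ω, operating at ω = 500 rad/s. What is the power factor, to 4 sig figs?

X_L = ωL = 4.975 Ω
X_C = 1/(ωC) = 6.826 Ω
Branch 1: Z₁ = R = 12.00 Ω
Branch 2 (series LC): Z₂ = j(X_L − X_C) = −j1.851 Ω
Parallel: Z = Z₁Z₂/(Z₁+Z₂), |Z| = 1.829 Ω, ∠Z = -81.23°
cos φ = cos(-81.23°) = 0.1524

0.1524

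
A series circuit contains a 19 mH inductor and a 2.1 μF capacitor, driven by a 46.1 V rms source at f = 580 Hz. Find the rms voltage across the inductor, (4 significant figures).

51.96 V

ω = 2πf = 3644 rad/s
X_L = ωL = 69.24 Ω
X_C = 1/(ωC) = 130.7 Ω
Net reactance X = X_L − X_C = -61.43 Ω
Z = − j61.43 Ω
|Z| = √(0² + 61.43²) = 61.43 Ω
I = V/|Z| = 750.5 mA
V_L = I·|Z_L| = 0.7505 × 69.24 = 51.96 V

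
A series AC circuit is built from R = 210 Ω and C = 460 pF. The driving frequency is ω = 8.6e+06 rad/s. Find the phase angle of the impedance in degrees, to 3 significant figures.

X_C = 1/(ωC) = 253 Ω
Z = 210 − j253 Ω
|Z| = √(210² + 253²) = 329 Ω
∠Z = arctan(-253/210) = -50.3°

-50.3°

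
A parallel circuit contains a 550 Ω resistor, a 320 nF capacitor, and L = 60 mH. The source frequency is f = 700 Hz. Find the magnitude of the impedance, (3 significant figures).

ω = 2πf = 4398 rad/s
X_L = ωL = 264 Ω
X_C = 1/(ωC) = 711 Ω
Parallel: admittances add. Y = 1/R + 1/(jωL) + jωC
Y = (0.00182 − j0.00238) S
|Y| = 0.00300 S → |Z| = 1/|Y| = 334 Ω, ∠Z = −∠Y = 52.6°

334 Ω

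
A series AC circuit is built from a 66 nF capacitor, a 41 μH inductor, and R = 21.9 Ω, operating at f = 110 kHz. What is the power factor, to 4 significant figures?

0.9597

ω = 2πf = 691200 rad/s
X_L = ωL = 28.34 Ω
X_C = 1/(ωC) = 21.92 Ω
Net reactance X = X_L − X_C = 6.415 Ω
Z = 21.90 + j6.415 Ω
|Z| = √(21.90² + 6.415²) = 22.82 Ω
∠Z = arctan(6.415/21.90) = 16.33°
cos φ = cos(16.33°) = 0.9597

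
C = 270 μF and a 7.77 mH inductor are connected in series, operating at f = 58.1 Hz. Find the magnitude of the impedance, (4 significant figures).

7.309 Ω

ω = 2πf = 365.1 rad/s
X_L = ωL = 2.836 Ω
X_C = 1/(ωC) = 10.15 Ω
Net reactance X = X_L − X_C = -7.309 Ω
Z = − j7.309 Ω
|Z| = √(0² + 7.309²) = 7.309 Ω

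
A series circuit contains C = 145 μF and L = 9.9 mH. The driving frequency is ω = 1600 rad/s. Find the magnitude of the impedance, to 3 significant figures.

11.5 Ω

X_L = ωL = 15.8 Ω
X_C = 1/(ωC) = 4.31 Ω
Net reactance X = X_L − X_C = 11.5 Ω
Z = j11.5 Ω
|Z| = √(0² + 11.5²) = 11.5 Ω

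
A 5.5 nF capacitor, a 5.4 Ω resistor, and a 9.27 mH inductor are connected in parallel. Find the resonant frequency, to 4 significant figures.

22.29 kHz

ω₀ = 1/√(LC) = 1/√(0.00927 × 5.5e-09) = 140000 rad/s
f₀ = ω₀/(2π) = 22.29 kHz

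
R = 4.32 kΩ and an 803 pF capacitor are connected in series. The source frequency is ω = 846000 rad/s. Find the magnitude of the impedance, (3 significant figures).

4560 Ω

X_C = 1/(ωC) = 1470 Ω
Z = 4320 − j1470 Ω
|Z| = √(4320² + 1470²) = 4560 Ω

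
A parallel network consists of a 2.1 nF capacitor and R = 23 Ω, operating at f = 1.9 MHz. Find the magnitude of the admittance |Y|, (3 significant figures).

ω = 2πf = 1.194e+07 rad/s
X_C = 1/(ωC) = 39.9 Ω
Parallel: admittances add. Y = 1/R + jωC
Y = (0.0435 + j0.0251) S
|Y| = 0.0502 S → |Z| = 1/|Y| = 19.9 Ω, ∠Z = −∠Y = -30.0°

50.2 mS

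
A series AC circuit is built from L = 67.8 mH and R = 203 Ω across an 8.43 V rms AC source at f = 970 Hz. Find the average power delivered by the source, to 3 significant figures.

ω = 2πf = 6095 rad/s
X_L = ωL = 413 Ω
Z = 203 + j413 Ω
|Z| = √(203² + 413²) = 460 Ω
∠Z = arctan(413/203) = 63.8°
I = V/|Z| = 18.3 mA
P = VI cos φ = 8.43 × 0.0183 × cos(63.8°) = 68.1 mW

68.1 mW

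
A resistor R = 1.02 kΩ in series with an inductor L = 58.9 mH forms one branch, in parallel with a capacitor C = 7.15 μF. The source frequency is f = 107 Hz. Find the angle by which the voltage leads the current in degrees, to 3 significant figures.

-78.4°

ω = 2πf = 672.3 rad/s
X_L = ωL = 39.6 Ω
X_C = 1/(ωC) = 208 Ω
Branch 1 (R+jX_L): Z₁ = 1020 + j39.6 Ω, |Z₁| = 1020 Ω
Branch 2 (−jX_C): Z₂ = −j208 Ω
Parallel: Z = Z₁Z₂/(Z₁+Z₂), |Z| = 205 Ω, ∠Z = -78.4°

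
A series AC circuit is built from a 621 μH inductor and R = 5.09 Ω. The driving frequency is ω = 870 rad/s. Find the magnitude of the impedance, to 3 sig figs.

5.12 Ω

X_L = ωL = 0.540 Ω
Z = 5.09 + j0.540 Ω
|Z| = √(5.09² + 0.540²) = 5.12 Ω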